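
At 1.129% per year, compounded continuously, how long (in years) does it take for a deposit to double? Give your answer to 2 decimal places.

61.39 years

e^(0.01129t) = 2, so 0.01129t = ln 2 ≈ 0.69315.
t ≈ 0.69315/0.01129 ≈ 61.3948.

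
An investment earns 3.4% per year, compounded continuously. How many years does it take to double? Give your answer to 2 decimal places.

20.39 years

e^(0.034t) = 2, so 0.034t = ln 2 ≈ 0.69315.
t ≈ 0.69315/0.034 ≈ 20.3867.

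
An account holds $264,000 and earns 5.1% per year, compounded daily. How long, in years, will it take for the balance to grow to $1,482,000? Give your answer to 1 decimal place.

(1 + 0.000139726)^(365t) = 1,482,000/264,000 = 5.6136.
365t·ln(1 + 0.000139726) = ln(5.6136); 365t = 1.7252/0.000139716 ≈ 12347.8729.
t ≈ 33.8298 years.

33.8 years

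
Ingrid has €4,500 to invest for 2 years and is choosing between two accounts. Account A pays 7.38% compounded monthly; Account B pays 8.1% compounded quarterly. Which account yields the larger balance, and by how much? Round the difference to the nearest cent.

Account B, by €69.45

Account A growth factor: (1 + 0.00615)^24 ≈ 1.158525392; balance ≈ 5,213.3643.
Account B growth factor: (1 + 0.02025)^8 ≈ 1.173958724; balance ≈ 5,282.8143.
Account B is larger by 69.4500.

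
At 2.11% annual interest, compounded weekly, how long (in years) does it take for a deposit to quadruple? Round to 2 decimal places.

65.71 years

(1 + 0.000405769)^(52t) = 4.
52t = ln 4 / ln(1 + 0.000405769) ≈ 1.3863/0.000405687 ≈ 3417.1531.
t ≈ 65.7145.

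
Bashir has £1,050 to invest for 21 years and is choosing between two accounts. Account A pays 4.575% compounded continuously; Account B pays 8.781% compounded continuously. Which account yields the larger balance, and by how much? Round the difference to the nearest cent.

Account B, by £3,893.59

A: e^(0.04575·21) = e^0.96075 ≈ 2.613655981, so 1,050 × 2.613655981 ≈ 2,744.3388.
B: e^(0.08781·21) = e^1.84401 ≈ 6.321838072, so 1,050 × 6.321838072 ≈ 6,637.9300.
Difference ≈ 3,893.5912 in favor of B.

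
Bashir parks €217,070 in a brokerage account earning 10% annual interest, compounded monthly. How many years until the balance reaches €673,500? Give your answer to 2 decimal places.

(1 + 0.00833333)^(12t) = 673,500/217,070 = 3.1027.
12t·ln(1 + 0.00833333) = ln(3.1027); 12t = 1.1323/0.0082988 ≈ 136.4375.
t ≈ 11.3698 years.

11.37 years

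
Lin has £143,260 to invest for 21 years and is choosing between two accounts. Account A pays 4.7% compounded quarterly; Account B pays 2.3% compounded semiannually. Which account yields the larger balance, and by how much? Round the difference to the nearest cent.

A: (1 + 0.01175)^84 ≈ 2.66777929336, so 143,260 × 2.66777929336 ≈ 382,186.0616.
B: (1 + 0.0115)^42 ≈ 1.6164685466, so 143,260 × 1.6164685466 ≈ 231,575.2840.
Difference ≈ 150,610.7776 in favor of A.

Account A, by £150,610.78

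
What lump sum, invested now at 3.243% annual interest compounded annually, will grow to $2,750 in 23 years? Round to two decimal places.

$1,319.89

Growth factor = (1 + 0.03243)^23 ≈ 2.083503142.
P = 2,750/2.083503142 ≈ 1,319.8924.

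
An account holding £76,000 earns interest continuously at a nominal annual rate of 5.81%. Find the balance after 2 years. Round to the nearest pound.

A = P·e^(rt) = 76,000·e^(0.0581·2) = 76,000·e^0.1162.
e^0.1162 ≈ 1.1232204938, so A ≈ 85,364.7575.

£85,365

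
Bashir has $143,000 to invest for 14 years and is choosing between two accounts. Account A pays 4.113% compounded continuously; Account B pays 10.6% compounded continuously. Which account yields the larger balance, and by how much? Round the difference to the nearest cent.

Account A growth factor: e^(0.04113·14) = e^0.57582 ≈ 1.77858837158; balance ≈ 254,338.1371.
Account B growth factor: e^(0.106·14) = e^1.484 ≈ 4.41055265411; balance ≈ 630,709.0295.
Account B is larger by 376,370.8924.

Account B, by $376,370.89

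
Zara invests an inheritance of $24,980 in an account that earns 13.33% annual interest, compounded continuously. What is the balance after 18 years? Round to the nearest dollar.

$275,194

A = P·e^(rt) = 24,980·e^(0.1333·18) = 24,980·e^2.3994.
e^2.3994 ≈ 11.0165644586, so A ≈ 275,193.7802.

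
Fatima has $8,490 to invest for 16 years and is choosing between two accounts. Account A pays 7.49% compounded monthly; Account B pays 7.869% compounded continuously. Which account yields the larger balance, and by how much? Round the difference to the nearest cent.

A: (1 + 0.0749/12)^192 ≈ 3.3024858852, so 8,490 × 3.3024858852 ≈ 28,038.1052.
B: e^(0.07869·16) = e^1.25904 ≈ 3.5220387067, so 8,490 × 3.5220387067 ≈ 29,902.1086.
Difference ≈ 1,864.0035 in favor of B.

Account B, by $1,864.00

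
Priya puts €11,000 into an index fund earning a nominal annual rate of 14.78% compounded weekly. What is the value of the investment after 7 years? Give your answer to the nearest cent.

Growth factor = (1 + 0.1478/52)^364 ≈ 2.8098538024.
A ≈ 11,000 × 2.8098538024 ≈ 30,908.3918.

€30,908.39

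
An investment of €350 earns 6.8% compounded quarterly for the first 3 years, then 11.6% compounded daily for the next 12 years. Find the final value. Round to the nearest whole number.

After 3 years at 6.8%: 350 × 1.22419735 ≈ 428.4691.
Then 12 years at 11.6%: 428.4691 × 4.021998234 ≈ 1,723.3019.

€1,723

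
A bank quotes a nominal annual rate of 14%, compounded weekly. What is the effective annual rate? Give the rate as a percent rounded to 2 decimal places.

EAR = (1 + 14%/52)^52 − 1 = (1 + 0.00269231)^52 − 1.
(1 + 0.00269231)^52 ≈ 1.150057, so EAR ≈ 15.00574%.

15.01%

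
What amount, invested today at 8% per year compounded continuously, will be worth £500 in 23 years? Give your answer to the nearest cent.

P = A·e^(−rt) = 500·e^(−1.84).
e^(−1.84) ≈ 0.158817426, so P ≈ 79.4087.

£79.41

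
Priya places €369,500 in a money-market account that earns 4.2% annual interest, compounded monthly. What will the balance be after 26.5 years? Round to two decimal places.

€1,122,380.91

Periodic rate = 4.2%/12 = 0.0035; periods = 12·26.5 = 318.
A = 369,500·(1 + 0.0035)^318 ≈ 369,500·3.037566747325 ≈ 1,122,380.9131.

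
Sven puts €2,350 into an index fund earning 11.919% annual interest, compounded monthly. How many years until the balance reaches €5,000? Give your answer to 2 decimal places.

6.37 years

(1 + 0.0099325)^(12t) = 5,000/2,350 = 2.1277.
12t·ln(1 + 0.0099325) = ln(2.1277); 12t = 0.75502/0.0098835 ≈ 76.3923.
t ≈ 6.3660 years.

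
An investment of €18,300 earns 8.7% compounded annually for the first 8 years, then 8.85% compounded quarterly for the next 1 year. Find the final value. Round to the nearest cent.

€38,931.71

Phase 1: 18,300·(1 + 0.087)^8 ≈ 35,668.7132.
Phase 2: 35,668.7132·(1 + 0.022125)^4 ≈ 38,931.7105.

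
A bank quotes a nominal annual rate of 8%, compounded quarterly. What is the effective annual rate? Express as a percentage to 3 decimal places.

8.243%

One year is 4 periods at 0.02 each: (1 + 0.02)^4 ≈ 1.082432.
EAR = 1.082432 − 1 ≈ 8.24322%.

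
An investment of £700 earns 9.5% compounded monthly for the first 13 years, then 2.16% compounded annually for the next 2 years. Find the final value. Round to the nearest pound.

After 13 years at 9.5%: 700 × 3.421698642 ≈ 2,395.1890.
Then 2 years at 2.16%: 2,395.1890 × 1.04366656 ≈ 2,499.7787.

£2,500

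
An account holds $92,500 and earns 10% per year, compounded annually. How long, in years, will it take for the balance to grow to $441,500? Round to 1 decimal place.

We need (1 + 0.1)^t = 4.773, so t = ln 4.773 / ln 1.1 ≈ 16.3988.

16.4 years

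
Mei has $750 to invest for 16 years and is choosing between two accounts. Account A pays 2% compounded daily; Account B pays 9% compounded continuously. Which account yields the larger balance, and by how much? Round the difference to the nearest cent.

Account B, by $2,132.69

Account A growth factor: (1 + 0.02/365)^5840 ≈ 1.377115691; balance ≈ 1,032.8368.
Account B growth factor: e^(0.09·16) = e^1.44 ≈ 4.220695817; balance ≈ 3,165.5219.
Account B is larger by 2,132.6851.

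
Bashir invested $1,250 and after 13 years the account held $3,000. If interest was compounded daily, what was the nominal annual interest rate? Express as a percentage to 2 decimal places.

6.73%

(1 + r/365)^4745 = 3,000/1,250 = 2.4.
1 + r/365 = 2.4^(1/4745) ≈ 1.000185, so r/365 ≈ 0.00018452.
r ≈ 365·0.00018452 = 6.73500%.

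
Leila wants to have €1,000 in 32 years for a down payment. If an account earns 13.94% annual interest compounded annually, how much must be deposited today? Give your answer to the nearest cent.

Annual rate = 13.94% = 0.1394; 32 periods.
P = 1,000/(1 + 0.1394)^32 ≈ 1,000/65.108679 ≈ 15.3589.

€15.36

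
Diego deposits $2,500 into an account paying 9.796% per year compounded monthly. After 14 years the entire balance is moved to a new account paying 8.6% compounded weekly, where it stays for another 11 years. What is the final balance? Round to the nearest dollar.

Phase 1: 2,500·(1 + 0.09796/12)^168 ≈ 9,797.8527.
Phase 2: 9,797.8527·(1 + 0.086/52)^572 ≈ 25,213.5574.

$25,214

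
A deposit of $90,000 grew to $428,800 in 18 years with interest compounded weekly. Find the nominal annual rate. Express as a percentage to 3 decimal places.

8.680%

(1 + r/52)^936 = 428,800/90,000 = 4.76444.
1 + r/52 = 4.76444^(1/936) ≈ 1.001669, so r/52 ≈ 0.00166932.
r ≈ 52·0.00166932 = 8.68046%.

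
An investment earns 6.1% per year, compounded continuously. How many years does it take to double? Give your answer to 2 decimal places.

11.36 years

e^(0.061t) = 2, so 0.061t = ln 2 ≈ 0.69315.
t ≈ 0.69315/0.061 ≈ 11.3631.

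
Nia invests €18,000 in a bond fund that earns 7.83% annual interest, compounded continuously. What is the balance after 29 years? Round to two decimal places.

A = P·e^(rt) = 18,000·e^(0.0783·29) = 18,000·e^2.2707.
e^2.2707 ≈ 9.68617876665, so A ≈ 174,351.2178.

€174,351.22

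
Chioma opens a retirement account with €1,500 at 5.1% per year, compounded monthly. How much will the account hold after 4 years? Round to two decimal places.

€1,838.65

Growth factor = (1 + 0.00425)^48 ≈ 1.225768169.
A ≈ 1,500 × 1.225768169 ≈ 1,838.6523.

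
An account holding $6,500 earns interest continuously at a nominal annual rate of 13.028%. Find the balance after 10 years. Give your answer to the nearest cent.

$23,917.30

A = P·e^(rt) = 6,500·e^(0.13028·10) = 6,500·e^1.3028.
e^1.3028 ≈ 3.6795850954, so A ≈ 23,917.3031.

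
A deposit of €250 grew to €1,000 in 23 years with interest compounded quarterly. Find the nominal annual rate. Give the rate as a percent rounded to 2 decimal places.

6.07%

(1 + r/4)^92 = 1,000/250 = 4.
1 + r/4 = 4^(1/92) ≈ 1.015183, so r/4 ≈ 0.0151825.
r ≈ 4·0.0151825 = 6.07301%.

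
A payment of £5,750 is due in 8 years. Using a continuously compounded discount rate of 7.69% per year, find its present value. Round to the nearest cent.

P = A·e^(−rt) = 5,750·e^(−0.6152).
e^(−0.6152) ≈ 0.5405327779, so P ≈ 3,108.0635.

£3,108.06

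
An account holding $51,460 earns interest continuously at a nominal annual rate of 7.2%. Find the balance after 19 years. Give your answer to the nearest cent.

$202,108.53

A = P·e^(rt) = 51,460·e^(0.072·19) = 51,460·e^1.368.
e^1.368 ≈ 3.92748785954, so A ≈ 202,108.5253.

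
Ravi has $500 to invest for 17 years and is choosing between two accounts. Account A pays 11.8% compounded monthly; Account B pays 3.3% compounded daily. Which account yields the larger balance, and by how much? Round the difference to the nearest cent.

Account A, by $2,804.33

Account A growth factor: (1 + 0.118/12)^204 ≈ 7.361040904; balance ≈ 3,680.5205.
Account B growth factor: (1 + 0.033/365)^6205 ≈ 1.75237961; balance ≈ 876.1898.
Account A is larger by 2,804.3306.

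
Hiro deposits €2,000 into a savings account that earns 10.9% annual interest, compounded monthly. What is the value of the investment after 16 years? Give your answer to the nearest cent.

€11,350.64

Growth factor = (1 + 0.109/12)^192 ≈ 5.6753201335.
A ≈ 2,000 × 5.6753201335 ≈ 11,350.6403.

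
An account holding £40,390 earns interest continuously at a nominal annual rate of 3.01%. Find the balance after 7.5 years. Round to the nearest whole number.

£50,619

A = P·e^(rt) = 40,390·e^(0.0301·7.5) = 40,390·e^0.22575.
e^0.22575 ≈ 1.2532623105, so A ≈ 50,619.2647.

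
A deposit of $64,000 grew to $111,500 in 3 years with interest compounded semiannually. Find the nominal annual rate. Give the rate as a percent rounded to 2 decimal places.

(1 + r/2)^6 = 111,500/64,000 = 1.74219.
1 + r/2 = 1.74219^(1/6) ≈ 1.096939, so r/2 ≈ 0.096939.
r ≈ 2·0.096939 = 19.38780%.

19.39%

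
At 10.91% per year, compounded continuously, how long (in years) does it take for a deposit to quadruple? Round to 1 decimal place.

e^(0.1091t) = 4, so 0.1091t = ln 4 ≈ 1.3863.
t ≈ 1.3863/0.1091 ≈ 12.7066.

12.7 years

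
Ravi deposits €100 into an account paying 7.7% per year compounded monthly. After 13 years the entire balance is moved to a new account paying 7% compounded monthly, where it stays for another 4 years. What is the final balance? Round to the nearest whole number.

€359

After 13 years at 7.7%: 100 × 2.71231396 ≈ 271.2314.
Then 4 years at 7%: 271.2314 × 1.32205388 ≈ 358.5825.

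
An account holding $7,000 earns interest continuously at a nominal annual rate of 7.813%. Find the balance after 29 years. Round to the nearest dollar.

$67,470

A = P·e^(rt) = 7,000·e^(0.07813·29) = 7,000·e^2.26577.
e^2.26577 ≈ 9.6385434229, so A ≈ 67,469.8040.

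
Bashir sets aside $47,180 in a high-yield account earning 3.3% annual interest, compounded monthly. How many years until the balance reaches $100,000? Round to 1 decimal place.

(1 + 0.00275)^(12t) = 100,000/47,180 = 2.1195.
12t·ln(1 + 0.00275) = ln(2.1195); 12t = 0.7512/0.00274623 ≈ 273.5391.
t ≈ 22.7949 years.

22.8 years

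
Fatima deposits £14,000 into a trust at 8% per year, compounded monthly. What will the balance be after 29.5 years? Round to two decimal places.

£147,116.60

Growth factor = (1 + 0.08/12)^354 ≈ 10.5083283863.
A ≈ 14,000 × 10.5083283863 ≈ 147,116.5974.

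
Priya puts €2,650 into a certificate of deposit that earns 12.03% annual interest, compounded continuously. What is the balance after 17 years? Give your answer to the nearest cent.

A = P·e^(rt) = 2,650·e^(0.1203·17) = 2,650·e^2.0451.
e^2.0451 ≈ 7.7299314924, so A ≈ 20,484.3185.

€20,484.32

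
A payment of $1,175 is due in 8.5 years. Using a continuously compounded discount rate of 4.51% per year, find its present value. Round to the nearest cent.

$800.85

P = A·e^(−rt) = 1,175·e^(−0.38335).
e^(−0.38335) ≈ 0.6815743065, so P ≈ 800.8498.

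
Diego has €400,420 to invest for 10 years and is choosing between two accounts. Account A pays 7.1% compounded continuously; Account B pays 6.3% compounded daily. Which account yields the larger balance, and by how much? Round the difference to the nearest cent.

A: e^(0.071·10) = e^0.71 ≈ 2.03399125865, so 400,420 × 2.03399125865 ≈ 814,450.7798.
B: (1 + 0.063/365)^3650 ≈ 1.87750850835, so 400,420 × 1.87750850835 ≈ 751,791.9569.
Difference ≈ 62,658.8229 in favor of A.

Account A, by €62,658.82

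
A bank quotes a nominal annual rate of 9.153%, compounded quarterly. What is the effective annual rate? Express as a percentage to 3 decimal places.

One year is 4 periods at 0.0228825 each: (1 + 0.0228825)^4 ≈ 1.09472.
EAR = 1.09472 − 1 ≈ 9.47199%.

9.472%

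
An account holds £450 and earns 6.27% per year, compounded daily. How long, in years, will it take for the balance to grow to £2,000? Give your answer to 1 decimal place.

(1 + 0.000171781)^(365t) = 2,000/450 = 4.4444.
365t·ln(1 + 0.000171781) = ln(4.4444); 365t = 1.4917/0.000171766 ≈ 8684.2232.
t ≈ 23.7924 years.

23.8 years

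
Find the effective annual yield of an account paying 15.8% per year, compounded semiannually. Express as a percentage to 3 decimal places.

EAR = (1 + 15.8%/2)^2 − 1 = (1 + 0.079)^2 − 1.
(1 + 0.079)^2 ≈ 1.164241, so EAR ≈ 16.42410%.

16.424%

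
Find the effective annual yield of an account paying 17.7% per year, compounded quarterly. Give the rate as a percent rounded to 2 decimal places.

EAR = (1 + 17.7%/4)^4 − 1 = (1 + 0.04425)^4 − 1.
(1 + 0.04425)^4 ≈ 1.189099, so EAR ≈ 18.90988%.

18.91%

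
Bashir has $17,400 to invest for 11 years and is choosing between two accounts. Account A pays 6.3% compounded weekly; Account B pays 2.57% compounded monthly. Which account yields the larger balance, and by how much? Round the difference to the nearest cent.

A: (1 + 0.063/52)^572 ≈ 1.9988670413, so 17,400 × 1.9988670413 ≈ 34,780.2865.
B: (1 + 0.0257/12)^132 ≈ 1.3263060963, so 17,400 × 1.3263060963 ≈ 23,077.7261.
Difference ≈ 11,702.5604 in favor of A.

Account A, by $11,702.56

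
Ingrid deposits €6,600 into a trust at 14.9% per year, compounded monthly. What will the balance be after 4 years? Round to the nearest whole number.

€11,934

Growth factor = (1 + 0.149/12)^48 ≈ 1.8081969346.
A ≈ 6,600 × 1.8081969346 ≈ 11,934.0998.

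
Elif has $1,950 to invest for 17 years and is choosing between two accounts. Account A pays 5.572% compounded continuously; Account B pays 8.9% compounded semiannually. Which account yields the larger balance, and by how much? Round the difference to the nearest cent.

Account A growth factor: e^(0.05572·17) = e^0.94724 ≈ 2.57858294; balance ≈ 5,028.2367.
Account B growth factor: (1 + 0.0445)^34 ≈ 4.394273731; balance ≈ 8,568.8338.
Account B is larger by 3,540.5970.

Account B, by $3,540.60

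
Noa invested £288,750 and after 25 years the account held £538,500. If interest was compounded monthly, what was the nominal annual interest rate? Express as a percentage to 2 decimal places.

2.50%

The 300-period growth factor is 538,500/288,750 = 1.86494.
r/12 = 1.86494^(1/300) − 1 ≈ 0.00207958, so r ≈ 12·0.00207958 = 2.49550%.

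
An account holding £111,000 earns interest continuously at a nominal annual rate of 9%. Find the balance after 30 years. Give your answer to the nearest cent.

A = P·e^(rt) = 111,000·e^(0.09·30) = 111,000·e^2.7.
e^2.7 ≈ 14.87973172487, so A ≈ 1,651,650.2215.

£1,651,650.22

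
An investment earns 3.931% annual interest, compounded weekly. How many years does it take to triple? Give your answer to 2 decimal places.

(1 + 0.000755962)^(52t) = 3.
52t = ln 3 / ln(1 + 0.000755962) ≈ 1.0986/0.000755676 ≈ 1453.8140.
t ≈ 27.9580.

27.96 years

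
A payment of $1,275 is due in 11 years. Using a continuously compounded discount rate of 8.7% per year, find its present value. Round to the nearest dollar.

P = A·e^(−rt) = 1,275·e^(−0.957).
e^(−0.957) ≈ 0.3840432894, so P ≈ 489.6552.

$490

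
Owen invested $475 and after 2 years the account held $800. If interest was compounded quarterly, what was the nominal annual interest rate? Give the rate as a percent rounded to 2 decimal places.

26.93%

The 8-period growth factor is 800/475 = 1.68421.
r/4 = 1.68421^(1/8) − 1 ≈ 0.067332, so r ≈ 4·0.067332 = 26.93282%.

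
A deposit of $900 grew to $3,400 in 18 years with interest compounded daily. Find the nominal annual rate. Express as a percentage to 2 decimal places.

(1 + r/365)^6570 = 3,400/900 = 3.77778.
1 + r/365 = 3.77778^(1/6570) ≈ 1.000202, so r/365 ≈ 0.000202324.
r ≈ 365·0.000202324 = 7.38484%.

7.38%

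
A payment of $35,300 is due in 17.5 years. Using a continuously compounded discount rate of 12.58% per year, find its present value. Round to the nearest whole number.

P = A·e^(−rt) = 35,300·e^(−2.2015).
e^(−2.2015) ≈ 0.11063707822, so P ≈ 3,905.4889.

$3,905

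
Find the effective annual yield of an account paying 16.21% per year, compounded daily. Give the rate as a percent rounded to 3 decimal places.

EAR = (1 + 16.21%/365)^365 − 1 = (1 + 0.00044411)^365 − 1.
(1 + 0.00044411)^365 ≈ 1.175936, so EAR ≈ 17.59355%.

17.594%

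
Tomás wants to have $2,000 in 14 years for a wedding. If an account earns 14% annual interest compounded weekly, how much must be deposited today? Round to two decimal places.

$282.46

Growth factor = (1 + 0.14/52)^728 ≈ 7.080653917.
P = 2,000/7.080653917 ≈ 282.4598.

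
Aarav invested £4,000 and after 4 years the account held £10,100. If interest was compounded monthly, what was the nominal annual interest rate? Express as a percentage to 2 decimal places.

The 48-period growth factor is 10,100/4,000 = 2.525.
r/12 = 2.525^(1/48) − 1 ≈ 0.0194841, so r ≈ 12·0.0194841 = 23.38089%.

23.38%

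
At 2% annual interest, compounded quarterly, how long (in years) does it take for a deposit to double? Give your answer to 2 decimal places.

34.74 years

(1 + 0.005)^(4t) = 2.
4t = ln 2 / ln(1 + 0.005) ≈ 0.69315/0.00498754 ≈ 138.9757.
t ≈ 34.7439.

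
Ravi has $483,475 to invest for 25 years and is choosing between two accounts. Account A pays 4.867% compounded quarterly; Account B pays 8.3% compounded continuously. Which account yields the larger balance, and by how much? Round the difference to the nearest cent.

Account B, by $2,230,294.11

A: (1 + 0.0121675)^100 ≈ 3.351496961935, so 483,475 × 3.351496961935 ≈ 1,620,364.9937.
B: e^(0.083·25) = e^2.075 ≈ 7.964546459035, so 483,475 × 7.964546459035 ≈ 3,850,659.0993.
Difference ≈ 2,230,294.1056 in favor of B.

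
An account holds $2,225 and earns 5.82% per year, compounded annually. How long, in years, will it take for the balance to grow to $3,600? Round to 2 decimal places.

(1 + 0.0582)^t = 3,600/2,225 = 1.618.
t·ln(1 + 0.0582) = ln(1.618); t = 0.48118/0.0565694 ≈ 8.5060.

8.51 years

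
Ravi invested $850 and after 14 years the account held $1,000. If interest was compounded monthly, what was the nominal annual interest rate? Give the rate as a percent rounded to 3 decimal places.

1.161%

(1 + r/12)^168 = 1,000/850 = 1.17647.
1 + r/12 = 1.17647^(1/168) ≈ 1.000968, so r/12 ≈ 0.000967843.
r ≈ 12·0.000967843 = 1.16141%.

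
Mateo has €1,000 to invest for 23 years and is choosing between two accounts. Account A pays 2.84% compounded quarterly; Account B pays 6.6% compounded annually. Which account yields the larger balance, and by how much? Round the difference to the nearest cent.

Account B, by €2,432.01

A: (1 + 0.0071)^92 ≈ 1.917250365, so 1,000 × 1.917250365 ≈ 1,917.2504.
B: (1 + 0.066)^23 ≈ 4.349263377, so 1,000 × 4.349263377 ≈ 4,349.2634.
Difference ≈ 2,432.0130 in favor of B.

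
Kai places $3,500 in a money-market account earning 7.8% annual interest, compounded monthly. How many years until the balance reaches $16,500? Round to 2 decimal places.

19.94 years

(1 + 0.0065)^(12t) = 16,500/3,500 = 4.7143.
12t·ln(1 + 0.0065) = ln(4.7143); 12t = 1.5506/0.00647897 ≈ 239.3279.
t ≈ 19.9440 years.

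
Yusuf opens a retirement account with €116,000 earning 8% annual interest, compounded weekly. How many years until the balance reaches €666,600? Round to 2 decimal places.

We need (1 + 0.00153846)^(52t) = 5.7466, so 52t = ln 5.7466 / ln 1.001538 ≈ 1137.4641.
t ≈ 1137.4641/52 = 21.8743 years.

21.87 years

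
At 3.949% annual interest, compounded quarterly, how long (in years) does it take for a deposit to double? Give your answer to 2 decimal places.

17.64 years

(1 + 0.0098725)^(4t) = 2.
4t = ln 2 / ln(1 + 0.0098725) ≈ 0.69315/0.00982409 ≈ 70.5559.
t ≈ 17.6390.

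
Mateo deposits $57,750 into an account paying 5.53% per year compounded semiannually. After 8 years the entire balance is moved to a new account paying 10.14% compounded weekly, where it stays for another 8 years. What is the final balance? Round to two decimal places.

After 8 years at 5.53%: 57,750 × 1.54711866342 ≈ 89,346.1028.
Then 8 years at 10.14%: 89,346.1028 × 2.24883005785 ≈ 200,924.2016.

$200,924.20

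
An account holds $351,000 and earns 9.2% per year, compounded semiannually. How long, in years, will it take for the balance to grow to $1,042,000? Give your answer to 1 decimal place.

(1 + 0.046)^(2t) = 1,042,000/351,000 = 2.9687.
2t·ln(1 + 0.046) = ln(2.9687); 2t = 1.0881/0.0449734 ≈ 24.1946.
t ≈ 12.0973 years.

12.1 years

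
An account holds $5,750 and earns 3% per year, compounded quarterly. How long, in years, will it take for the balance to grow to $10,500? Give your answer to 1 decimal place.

We need (1 + 0.0075)^(4t) = 1.8261, so 4t = ln 1.8261 / ln 1.0075 ≈ 80.5908.
t ≈ 80.5908/4 = 20.1477 years.

20.1 years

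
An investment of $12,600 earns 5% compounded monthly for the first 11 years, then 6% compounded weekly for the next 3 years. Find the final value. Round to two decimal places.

$26,113.45

After 11 years at 5%: 12,600 × 1.7312736294 ≈ 21,814.0477.
Then 3 years at 6%: 21,814.0477 × 1.1970931387 ≈ 26,113.4469.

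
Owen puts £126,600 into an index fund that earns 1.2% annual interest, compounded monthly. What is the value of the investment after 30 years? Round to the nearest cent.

Growth factor = (1 + 0.001)^360 ≈ 1.43307161032.
A ≈ 126,600 × 1.43307161032 ≈ 181,426.8659.

£181,426.87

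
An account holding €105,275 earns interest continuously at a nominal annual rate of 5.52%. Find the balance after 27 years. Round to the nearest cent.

A = P·e^(rt) = 105,275·e^(0.0552·27) = 105,275·e^1.4904.
e^1.4904 ≈ 4.43887071223, so A ≈ 467,302.1142.

€467,302.11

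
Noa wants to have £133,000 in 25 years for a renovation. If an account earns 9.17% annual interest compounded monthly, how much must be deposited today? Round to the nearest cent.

£13,552.40

Periodic rate = 9.17%/12 = 0.00764167; 300 periods.
P = 133,000/(1 + 0.0917/12)^300 ≈ 133,000/9.81375633403 ≈ 13,552.4050.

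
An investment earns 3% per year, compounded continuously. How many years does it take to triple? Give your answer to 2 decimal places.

36.62 years

e^(0.03t) = 3, so 0.03t = ln 3 ≈ 1.0986.
t ≈ 1.0986/0.03 ≈ 36.6204.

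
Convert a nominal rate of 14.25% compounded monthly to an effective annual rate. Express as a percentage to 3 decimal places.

EAR = (1 + 14.25%/12)^12 − 1 = (1 + 0.011875)^12 − 1.
(1 + 0.011875)^12 ≈ 1.152185, so EAR ≈ 15.21855%.

15.219%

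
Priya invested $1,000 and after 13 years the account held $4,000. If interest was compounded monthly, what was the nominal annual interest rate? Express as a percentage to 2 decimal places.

(1 + r/12)^156 = 4,000/1,000 = 4.
1 + r/12 = 4^(1/156) ≈ 1.008926, so r/12 ≈ 0.0089261.
r ≈ 12·0.0089261 = 10.71133%.

10.71%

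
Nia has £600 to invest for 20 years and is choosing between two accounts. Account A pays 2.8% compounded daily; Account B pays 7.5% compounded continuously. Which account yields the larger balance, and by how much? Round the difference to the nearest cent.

Account B, by £1,638.63

A: (1 + 0.028/365)^7300 ≈ 1.750634899, so 600 × 1.750634899 ≈ 1,050.3809.
B: e^(0.075·20) = e^1.5 ≈ 4.48168907, so 600 × 4.48168907 ≈ 2,689.0134.
Difference ≈ 1,638.6325 in favor of B.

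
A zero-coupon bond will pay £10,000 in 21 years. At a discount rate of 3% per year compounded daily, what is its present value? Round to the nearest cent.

£5,326.06

Periodic rate = 3%/365 = 0.0000821918; 7665 periods.
P = 10,000/(1 + 0.03/365)^7665 ≈ 10,000/1.87756197 ≈ 5,326.0559.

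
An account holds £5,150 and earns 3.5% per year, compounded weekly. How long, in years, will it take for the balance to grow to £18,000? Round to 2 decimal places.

35.77 years

We need (1 + 0.000673077)^(52t) = 3.4951, so 52t = ln 3.4951 / ln 1.000673 ≈ 1859.8114.
t ≈ 1859.8114/52 = 35.7656 years.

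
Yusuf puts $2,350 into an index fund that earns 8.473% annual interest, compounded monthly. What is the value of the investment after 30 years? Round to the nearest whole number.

$29,588

Growth factor = (1 + 0.08473/12)^360 ≈ 12.590820968.
A ≈ 2,350 × 12.590820968 ≈ 29,588.4293.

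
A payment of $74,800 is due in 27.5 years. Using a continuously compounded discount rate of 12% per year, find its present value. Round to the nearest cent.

$2,758.86

P = A·e^(−rt) = 74,800·e^(−3.3).
e^(−3.3) ≈ 0.036883167401, so P ≈ 2,758.8609.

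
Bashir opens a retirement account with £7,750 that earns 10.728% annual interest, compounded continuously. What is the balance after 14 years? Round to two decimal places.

A = P·e^(rt) = 7,750·e^(0.10728·14) = 7,750·e^1.50192.
e^1.50192 ≈ 4.4903021793, so A ≈ 34,799.8419.

£34,799.84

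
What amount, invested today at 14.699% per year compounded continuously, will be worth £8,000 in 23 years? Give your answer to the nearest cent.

P = A·e^(−rt) = 8,000·e^(−3.38077).
e^(−3.38077) ≈ 0.03402124829, so P ≈ 272.1700.

£272.17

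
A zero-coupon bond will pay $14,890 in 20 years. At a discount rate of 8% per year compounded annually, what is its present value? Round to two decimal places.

$3,194.62

Annual rate = 8% = 0.08; 20 periods.
P = 14,890/(1 + 0.08)^20 ≈ 14,890/4.6609571438 ≈ 3,194.6228.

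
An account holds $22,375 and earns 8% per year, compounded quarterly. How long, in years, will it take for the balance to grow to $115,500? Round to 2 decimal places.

We need (1 + 0.02)^(4t) = 5.162, so 4t = ln 5.162 / ln 1.02 ≈ 82.8843.
t ≈ 82.8843/4 = 20.7211 years.

20.72 years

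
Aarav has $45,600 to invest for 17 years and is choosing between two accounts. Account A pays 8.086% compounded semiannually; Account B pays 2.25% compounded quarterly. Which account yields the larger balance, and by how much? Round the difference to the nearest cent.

Account A, by $108,694.28

Account A growth factor: (1 + 0.04043)^34 ≈ 3.84802116929; balance ≈ 175,469.7653.
Account B growth factor: (1 + 0.005625)^68 ≈ 1.464374569; balance ≈ 66,775.4803.
Account A is larger by 108,694.2850.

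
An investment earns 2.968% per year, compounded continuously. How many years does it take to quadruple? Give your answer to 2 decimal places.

46.71 years

e^(0.02968t) = 4, so 0.02968t = ln 4 ≈ 1.3863.
t ≈ 1.3863/0.02968 ≈ 46.7080.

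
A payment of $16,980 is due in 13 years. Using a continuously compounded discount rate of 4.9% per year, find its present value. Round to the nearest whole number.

P = A·e^(−rt) = 16,980·e^(−0.637).
e^(−0.637) ≈ 0.52887667651, so P ≈ 8,980.3260.

$8,980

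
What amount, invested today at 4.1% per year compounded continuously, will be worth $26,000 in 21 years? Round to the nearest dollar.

P = A·e^(−rt) = 26,000·e^(−0.861).
e^(−0.861) ≈ 0.42273913175, so P ≈ 10,991.2174.

$10,991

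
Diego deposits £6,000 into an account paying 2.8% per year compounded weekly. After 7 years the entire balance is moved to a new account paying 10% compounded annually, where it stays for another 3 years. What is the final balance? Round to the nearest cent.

Phase 1: 6,000·(1 + 0.028/52)^364 ≈ 7,298.7764.
Phase 2: 7,298.7764·(1 + 0.1)^3 ≈ 9,714.6714.

£9,714.67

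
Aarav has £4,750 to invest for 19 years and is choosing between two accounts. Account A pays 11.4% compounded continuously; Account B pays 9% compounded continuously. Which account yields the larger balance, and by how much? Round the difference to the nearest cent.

Account A growth factor: e^(0.114·19) = e^2.166 ≈ 8.7233208775; balance ≈ 41,435.7742.
Account B growth factor: e^(0.09·19) = e^1.71 ≈ 5.5289614776; balance ≈ 26,262.5670.
Account A is larger by 15,173.2071.

Account A, by £15,173.21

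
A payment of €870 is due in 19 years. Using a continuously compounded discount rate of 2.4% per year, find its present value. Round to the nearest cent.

€551.42

P = A·e^(−rt) = 870·e^(−0.456).
e^(−0.456) ≈ 0.633813837, so P ≈ 551.4180.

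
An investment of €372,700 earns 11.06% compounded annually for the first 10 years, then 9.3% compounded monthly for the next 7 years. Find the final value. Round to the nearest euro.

€2,035,035

Phase 1: 372,700·(1 + 0.1106)^10 ≈ 1,063,986.4180.
Phase 2: 1,063,986.4180·(1 + 0.00775)^84 ≈ 2,035,034.8805.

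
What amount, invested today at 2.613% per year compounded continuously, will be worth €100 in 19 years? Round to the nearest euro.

P = A·e^(−rt) = 100·e^(−0.49647).
e^(−0.49647) ≈ 0.6086755, so P ≈ 60.8675.

€61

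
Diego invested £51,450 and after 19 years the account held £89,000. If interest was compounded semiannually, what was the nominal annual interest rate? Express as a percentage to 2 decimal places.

2.91%

The 38-period growth factor is 89,000/51,450 = 1.72983.
r/2 = 1.72983^(1/38) − 1 ≈ 0.0145262, so r ≈ 2·0.0145262 = 2.90525%.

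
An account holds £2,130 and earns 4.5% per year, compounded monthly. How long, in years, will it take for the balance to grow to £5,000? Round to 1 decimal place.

19.0 years

(1 + 0.00375)^(12t) = 5,000/2,130 = 2.3474.
12t·ln(1 + 0.00375) = ln(2.3474); 12t = 0.85332/0.00374299 ≈ 227.9773.
t ≈ 18.9981 years.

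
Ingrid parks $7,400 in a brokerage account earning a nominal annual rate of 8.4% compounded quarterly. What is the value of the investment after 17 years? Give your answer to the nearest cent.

Periodic rate = 8.4%/4 = 0.021; periods = 4·17 = 68.
A = 7,400·(1 + 0.021)^68 ≈ 7,400·4.1091354945 ≈ 30,407.6027.

$30,407.60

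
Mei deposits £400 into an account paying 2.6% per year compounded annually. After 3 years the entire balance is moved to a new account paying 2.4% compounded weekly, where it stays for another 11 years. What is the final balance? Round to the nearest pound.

Phase 1: 400·(1 + 0.026)^3 ≈ 432.0182.
Phase 2: 432.0182·(1 + 0.024/52)^572 ≈ 562.5089.

£563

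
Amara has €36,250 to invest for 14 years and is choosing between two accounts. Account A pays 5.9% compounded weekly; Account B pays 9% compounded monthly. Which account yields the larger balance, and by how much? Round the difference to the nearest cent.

Account A growth factor: (1 + 0.059/52)^728 ≈ 2.2830944963; balance ≈ 82,762.1755.
Account B growth factor: (1 + 0.0075)^168 ≈ 3.50888559548; balance ≈ 127,197.1028.
Account B is larger by 44,434.9273.

Account B, by €44,434.93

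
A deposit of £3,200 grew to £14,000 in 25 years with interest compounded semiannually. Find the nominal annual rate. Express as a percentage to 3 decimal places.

5.992%

The 50-period growth factor is 14,000/3,200 = 4.375.
r/2 = 4.375^(1/50) − 1 ≈ 0.0299581, so r ≈ 2·0.0299581 = 5.99162%.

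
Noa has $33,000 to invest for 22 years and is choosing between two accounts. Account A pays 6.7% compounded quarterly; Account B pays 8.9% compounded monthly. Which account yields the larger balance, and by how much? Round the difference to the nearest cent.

Account B, by $89,775.03

A: (1 + 0.01675)^88 ≈ 4.31368009809, so 33,000 × 4.31368009809 ≈ 142,351.4432.
B: (1 + 0.089/12)^264 ≈ 7.03413541957, so 33,000 × 7.03413541957 ≈ 232,126.4688.
Difference ≈ 89,775.0256 in favor of B.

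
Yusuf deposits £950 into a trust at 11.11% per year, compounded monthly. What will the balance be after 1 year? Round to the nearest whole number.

Periodic rate = 11.11%/12 = 0.00925833; periods = 12·1 = 12.
A = 950·(1 + 0.1111/12)^12 ≈ 950·1.116935587 ≈ 1,061.0888.

£1,061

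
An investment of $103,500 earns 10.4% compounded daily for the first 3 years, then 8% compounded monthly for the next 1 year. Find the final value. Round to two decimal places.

Phase 1: 103,500·(1 + 0.104/365)^1095 ≈ 141,390.7271.
Phase 2: 141,390.7271·(1 + 0.08/12)^12 ≈ 153,126.0877.

$153,126.09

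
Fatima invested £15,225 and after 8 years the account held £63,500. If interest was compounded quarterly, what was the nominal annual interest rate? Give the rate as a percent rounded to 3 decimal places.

The 32-period growth factor is 63,500/15,225 = 4.17077.
r/4 = 4.17077^(1/32) − 1 ≈ 0.045639, so r ≈ 4·0.045639 = 18.25559%.

18.256%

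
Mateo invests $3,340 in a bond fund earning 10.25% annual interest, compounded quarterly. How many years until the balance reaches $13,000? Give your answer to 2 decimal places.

13.43 years

We need (1 + 0.025625)^(4t) = 3.8922, so 4t = ln 3.8922 / ln 1.025625 ≈ 53.7099.
t ≈ 53.7099/4 = 13.4275 years.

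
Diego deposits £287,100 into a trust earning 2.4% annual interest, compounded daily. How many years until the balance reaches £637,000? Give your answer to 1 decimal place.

We need (1 + 0.0000657534)^(365t) = 2.2187, so 365t = ln 2.2187 / ln 1.000066 ≈ 12120.5135.
t ≈ 12120.5135/365 = 33.2069 years.

33.2 years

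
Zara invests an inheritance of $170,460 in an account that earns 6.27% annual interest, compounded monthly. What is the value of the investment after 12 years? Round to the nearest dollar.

$361,023

Growth factor = (1 + 0.005225)^144 ≈ 2.11793419073.
A ≈ 170,460 × 2.11793419073 ≈ 361,023.0622.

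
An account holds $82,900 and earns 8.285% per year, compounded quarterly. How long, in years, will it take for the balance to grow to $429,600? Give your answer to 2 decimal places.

(1 + 0.0207125)^(4t) = 429,600/82,900 = 5.1821.
4t·ln(1 + 0.0207125) = ln(5.1821); 4t = 1.6452/0.0205009 ≈ 80.2510.
t ≈ 20.0628 years.

20.06 years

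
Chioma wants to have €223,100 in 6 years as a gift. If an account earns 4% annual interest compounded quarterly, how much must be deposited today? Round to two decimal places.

Periodic rate = 4%/4 = 0.01; 24 periods.
P = 223,100/(1 + 0.01)^24 ≈ 223,100/1.26973464853 ≈ 175,706.0030.

€175,706.00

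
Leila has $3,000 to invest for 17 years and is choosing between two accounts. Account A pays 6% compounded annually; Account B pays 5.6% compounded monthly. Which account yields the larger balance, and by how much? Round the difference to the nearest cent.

Account A, by $322.85

A: (1 + 0.06)^17 ≈ 2.692772786, so 3,000 × 2.692772786 ≈ 8,078.3184.
B: (1 + 0.056/12)^204 ≈ 2.585155222, so 3,000 × 2.585155222 ≈ 7,755.4657.
Difference ≈ 322.8527 in favor of A.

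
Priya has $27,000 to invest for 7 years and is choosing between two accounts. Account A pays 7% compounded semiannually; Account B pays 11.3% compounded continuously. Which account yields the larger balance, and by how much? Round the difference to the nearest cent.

Account B, by $15,846.47

Account A growth factor: (1 + 0.035)^14 ≈ 1.6186945225; balance ≈ 43,704.7521.
Account B growth factor: e^(0.113·7) = e^0.791 ≈ 2.2056009247; balance ≈ 59,551.2250.
Account B is larger by 15,846.4729.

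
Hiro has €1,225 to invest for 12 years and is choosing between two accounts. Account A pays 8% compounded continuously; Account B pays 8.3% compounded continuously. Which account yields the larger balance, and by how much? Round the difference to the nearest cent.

Account B, by €117.27

A: e^(0.08·12) = e^0.96 ≈ 2.611696473, so 1,225 × 2.611696473 ≈ 3,199.3282.
B: e^(0.083·12) = e^0.996 ≈ 2.707430418, so 1,225 × 2.707430418 ≈ 3,316.6023.
Difference ≈ 117.2741 in favor of B.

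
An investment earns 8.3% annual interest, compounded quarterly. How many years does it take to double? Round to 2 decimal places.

(1 + 0.02075)^(4t) = 2.
4t = ln 2 / ln(1 + 0.02075) ≈ 0.69315/0.0205377 ≈ 33.7501.
t ≈ 8.4375.

8.44 years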